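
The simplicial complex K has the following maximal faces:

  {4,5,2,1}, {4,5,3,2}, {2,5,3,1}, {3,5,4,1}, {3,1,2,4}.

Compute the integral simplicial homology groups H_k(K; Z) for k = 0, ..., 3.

H_0 ≅ Z,  H_1 = 0,  H_2 = 0,  H_3 ≅ Z.

Order the vertices as 1 < 2 < 3 < 4 < 5. Listing each simplex with vertices in this order, K has dimension 3 with simplices:

  0-simplices (5): [1], [2], [3], [4], [5]
  1-simplices (10): [1,2], [1,3], [1,4], [1,5], [2,3], [2,4], [2,5], [3,4], [3,5], [4,5]
  2-simplices (10): [1,2,3], [1,2,4], [1,2,5], [1,3,4], [1,3,5], [1,4,5], [2,3,4], [2,3,5], [2,4,5], [3,4,5]
  3-simplices (5): [1,2,3,4], [1,2,3,5], [1,2,4,5], [1,3,4,5], [2,3,4,5]

Hence C_0 ≅ Z^5, C_1 ≅ Z^10, C_2 ≅ Z^10, C_3 ≅ Z^5.

∂_1: C_1 → C_0 is given by ∂[p,q] = [q] − [p].
The resulting 5×10 matrix has rank 4, and its Smith normal form has invariant factors (1,1,1,1).

∂_2: C_2 → C_1 sends each 2-simplex [p,q,r] to [q,r] − [p,r] + [p,q]. For instance
  ∂[1,3,5] = [3,5] − [1,5] + [1,3],
  ∂[2,4,5] = [4,5] − [2,5] + [2,4].
As a 10×10 matrix over Z this has rank 6, with invariant factors (1,1,1,1,1,1).

Boundary ∂_3: C_3 → C_2 sends each 3-simplex σ to the alternating sum Σ_i (−1)^i (σ with its i-th vertex removed). For instance
  ∂[1,2,3,4] = [2,3,4] − [1,3,4] + [1,2,4] − [1,2,3],
  ∂[1,2,3,5] = [2,3,5] − [1,3,5] + [1,2,5] − [1,2,3].
The 10×5 boundary matrix has rank 4 and Smith normal form diag(1,1,1,1).

From H_k ≅ ker(∂_k) / im(∂_{k+1}) we obtain:

  H_0: rank C_0 − rank ∂_1 = 5 − 4 = 1, and the invariant factors of ∂_1 are all 1, so H_0 ≅ Z.
  H_1: rank ker ∂_1 − rank ∂_2 = (10 − 4) − 6 = 0, and the invariant factors of ∂_2 are all 1, so H_1 ≅ 0.
  H_2: rank ker ∂_2 − rank ∂_3 = (10 − 6) − 4 = 0, and the invariant factors of ∂_3 are all 1, so H_2 ≅ 0.
  H_3: rank ker ∂_3 − rank ∂_4 = (5 − 4) − 0 = 1, and there is no ∂_4, so H_3 ≅ Z.

As a check, the Euler characteristic is 5 − 10 + 10 − 5 = 0, which agrees with 1 − 0 + 0 − 1 = 0.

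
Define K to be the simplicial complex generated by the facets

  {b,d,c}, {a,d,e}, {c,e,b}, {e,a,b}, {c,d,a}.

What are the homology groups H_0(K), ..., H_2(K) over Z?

H_0 ≅ Z,  H_1 ≅ Z,  H_2 = 0.

Take the total order a < b < c < d < e on the vertex set. Then K (dimension 2) consists of the simplices:

  0-simplices (5): a, b, c, d, e
  1-simplices (10): ab, ac, ad, ae, bc, bd, be, cd, ce, de
  2-simplices (5): abe, acd, ade, bcd, bce

giving chain groups C_0 ≅ Z^5, C_1 ≅ Z^10, C_2 ≅ Z^5.

Boundary ∂_1: C_1 → C_0 maps an edge to its endpoints' difference, ∂[p,q] = q − p. For instance
  ∂ae = e − a.
The 5×10 boundary matrix has rank 4 and Smith normal form diag(1,1,1,1).

The boundary map ∂_2: C_2 → C_1 acts by ∂[p,q,r] = [q,r] − [p,r] + [p,q]. For instance
  ∂acd = cd − ad + ac,
  ∂bce = ce − be + bc.
As a 10×5 matrix over Z this has rank 5, with invariant factors (1,1,1,1,1).

From H_k ≅ ker(∂_k) / im(∂_{k+1}) we obtain:

  H_0: rank C_0 − rank ∂_1 = 5 − 4 = 1, and the invariant factors of ∂_1 are all 1, so H_0 ≅ Z.
  H_1: rank ker ∂_1 − rank ∂_2 = (10 − 4) − 5 = 1, and the invariant factors of ∂_2 are all 1, so H_1 ≅ Z.
  H_2: rank ker ∂_2 − rank ∂_3 = (5 − 5) − 0 = 0, and there is no ∂_3, so H_2 ≅ 0.

As a check, the Euler characteristic is 5 − 10 + 5 = 0, which agrees with 1 − 1 + 0 = 0.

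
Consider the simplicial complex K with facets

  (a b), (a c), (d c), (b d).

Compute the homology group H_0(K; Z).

H_0 ≅ Z.

We work with the vertex ordering a < b < c < d. The simplices of K, each written with vertices in increasing order, are:

  0-simplices (4): a, b, c, d
  1-simplices (4): ab, ac, bd, cd

so the chain groups are C_0 ≅ Z^4, C_1 ≅ Z^4.

The boundary map ∂_1: C_1 → C_0 sends each edge [p,q] (with p < q) to q − p.
The resulting 4×4 matrix has rank 3, and its Smith normal form has invariant factors (1,1,1).

Now H_k = ker ∂_k / im ∂_{k+1}, so:

  H_0: rank C_0 − rank ∂_1 = 4 − 3 = 1, and the invariant factors of ∂_1 are all 1, so H_0 ≅ Z.

(K is a triangulation of the circle S^1.)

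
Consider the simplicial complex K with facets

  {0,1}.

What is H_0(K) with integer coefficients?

Order the vertices as 0 < 1. Listing each simplex with vertices in this order, K has dimension 1 with simplices:

  0-simplices (2): [0], [1]
  1-simplices (1): [0,1]

Hence C_0 ≅ Z^2, C_1 ≅ Z^1.

The boundary map ∂_1: C_1 → C_0 maps an edge to its endpoints' difference, ∂[p,q] = q − p. For instance
  ∂[0,1] = [1] − [0].
The 2×1 boundary matrix has rank 1 and Smith normal form diag(1).

Computing H_k = (kernel of ∂_k) / (image of ∂_{k+1}):

  H_0: rank C_0 − rank ∂_1 = 2 − 1 = 1, and the invariant factors of ∂_1 are all 1, so H_0 ≅ Z.

(K is a triangulation of the 1-simplex.)

H_0 = Z.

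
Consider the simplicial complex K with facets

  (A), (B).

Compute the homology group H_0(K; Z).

Take the total order A < B on the vertex set. Then K (dimension 0) consists of the simplices:

  0-simplices (2): A, B

giving chain groups C_0 ≅ Z^2.

Now H_k = ker ∂_k / im ∂_{k+1}, so:

  H_0: rank C_0 − rank ∂_1 = 2 − 0 = 2, and there is no ∂_1, so H_0 = Z^2.

H_0 = Z^2.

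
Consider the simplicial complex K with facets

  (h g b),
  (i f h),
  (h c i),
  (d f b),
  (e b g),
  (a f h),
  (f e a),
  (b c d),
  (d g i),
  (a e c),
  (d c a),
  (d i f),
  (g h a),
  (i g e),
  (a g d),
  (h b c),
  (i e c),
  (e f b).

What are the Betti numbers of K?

Take the total order a < b < c < d < e < f < g < h < i on the vertex set. Then K (dimension 2) consists of the simplices:

  0-simplices (9): a, b, c, d, e, f, g, h, i
  1-simplices (27): ac, ad, ae, af, ag, ah, bc, bd, be, bf, bg, bh, cd, ce, ch, ci, df, dg, di, ef, eg, ei, fh, fi, gh, gi, hi
  2-simplices (18): acd, ace, adg, aef, afh, agh, bcd, bch, bdf, bef, beg, bgh, cei, chi, dfi, dgi, egi, fhi

Hence C_0 ≅ Z^9, C_1 ≅ Z^27, C_2 ≅ Z^18.

Boundary ∂_1: C_1 → C_0 maps an edge to its endpoints' difference, ∂[p,q] = q − p. For instance
  ∂ah = h − a.
The resulting 9×27 matrix has rank 8, and its Smith normal form has invariant factors (1,1,1,1,1,1,1,1).

The boundary map ∂_2: C_2 → C_1 acts by ∂[p,q,r] = [q,r] − [p,r] + [p,q]. For instance
  ∂chi = hi − ci + ch,
  ∂dfi = fi − di + df.
This gives a 27×18 integer matrix of rank 17; reducing to Smith normal form yields diagonal entries (1,1,1,1,1,1,1,1,1,1,1,1,1,1,1,1,1).

Reading off H_k = ker ∂_k / im ∂_{k+1}:

  H_0: rank C_0 − rank ∂_1 = 9 − 8 = 1, and the invariant factors of ∂_1 are all 1, so H_0 ≅ Z.
  H_1: rank ker ∂_1 − rank ∂_2 = (27 − 8) − 17 = 2, and the invariant factors of ∂_2 are all 1, so H_1 ≅ Z^2.
  H_2: rank ker ∂_2 − rank ∂_3 = (18 − 17) − 0 = 1, and there is no ∂_3, so H_2 ≅ Z.

(K is a triangulation of the torus T^2.)

Hence the Betti numbers are b_0 = 1, b_1 = 2, b_2 = 1.

b_0 = 1, b_1 = 2, b_2 = 1.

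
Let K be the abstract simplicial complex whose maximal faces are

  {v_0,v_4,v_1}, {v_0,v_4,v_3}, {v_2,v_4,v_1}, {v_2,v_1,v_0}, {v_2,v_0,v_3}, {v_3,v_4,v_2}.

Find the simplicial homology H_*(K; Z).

Take the total order v_0 < v_1 < v_2 < v_3 < v_4 on the vertex set. Then K (dimension 2) consists of the simplices:

  0-simplices (5): [v_0], [v_1], [v_2], [v_3], [v_4]
  1-simplices (9): [v_0,v_1], [v_0,v_2], [v_0,v_3], [v_0,v_4], [v_1,v_2], [v_1,v_4], [v_2,v_3], [v_2,v_4], [v_3,v_4]
  2-simplices (6): [v_0,v_1,v_2], [v_0,v_1,v_4], [v_0,v_2,v_3], [v_0,v_3,v_4], [v_1,v_2,v_4], [v_2,v_3,v_4]

giving chain groups C_0 ≅ Z^5, C_1 ≅ Z^9, C_2 ≅ Z^6.

∂_1: C_1 → C_0 maps an edge to its endpoints' difference, ∂[p,q] = q − p. For instance
  ∂[v_0,v_4] = [v_4] − [v_0].
The resulting 5×9 matrix has rank 4, and its Smith normal form has invariant factors (1,1,1,1).

The boundary map ∂_2: C_2 → C_1 acts by ∂[p,q,r] = [q,r] − [p,r] + [p,q]. For instance
  ∂[v_0,v_1,v_2] = [v_1,v_2] − [v_0,v_2] + [v_0,v_1],
  ∂[v_0,v_2,v_3] = [v_2,v_3] − [v_0,v_3] + [v_0,v_2].
The 9×6 boundary matrix has rank 5 and Smith normal form diag(1,1,1,1,1).

From H_k ≅ ker(∂_k) / im(∂_{k+1}) we obtain:

  H_0: rank C_0 − rank ∂_1 = 5 − 4 = 1, and the invariant factors of ∂_1 are all 1, so H_0 = Z.
  H_1: rank ker ∂_1 − rank ∂_2 = (9 − 4) − 5 = 0, and the invariant factors of ∂_2 are all 1, so H_1 = 0.
  H_2: rank ker ∂_2 − rank ∂_3 = (6 − 5) − 0 = 1, and there is no ∂_3, so H_2 = Z.

As a check, the Euler characteristic is 5 − 9 + 6 = 2, which agrees with 1 − 0 + 1 = 2.

H_0 ≅ Z,  H_1 = 0,  H_2 ≅ Z.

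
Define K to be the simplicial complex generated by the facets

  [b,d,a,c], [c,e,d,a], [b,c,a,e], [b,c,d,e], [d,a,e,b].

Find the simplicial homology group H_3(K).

We work with the vertex ordering a < b < c < d < e. The simplices of K, each written with vertices in increasing order, are:

  0-simplices (5): a, b, c, d, e
  1-simplices (10): ab, ac, ad, ae, bc, bd, be, cd, ce, de
  2-simplices (10): abc, abd, abe, acd, ace, ade, bcd, bce, bde, cde
  3-simplices (5): abcd, abce, abde, acde, bcde

so the chain groups are C_0 ≅ Z^5, C_1 ≅ Z^10, C_2 ≅ Z^10, C_3 ≅ Z^5.

The boundary map ∂_1: C_1 → C_0 maps an edge to its endpoints' difference, ∂[p,q] = q − p.
The 5×10 boundary matrix has rank 4 and Smith normal form diag(1,1,1,1).

The boundary map ∂_2: C_2 → C_1 sends each 2-simplex [p,q,r] to [q,r] − [p,r] + [p,q]. For instance
  ∂bcd = cd − bd + bc,
  ∂ace = ce − ae + ac.
The 10×10 boundary matrix has rank 6 and Smith normal form diag(1,1,1,1,1,1).

Boundary ∂_3: C_3 → C_2 sends each 3-simplex σ to the alternating sum Σ_i (−1)^i (σ with its i-th vertex removed). For instance
  ∂abde = bde − ade + abe − abd,
  ∂acde = cde − ade + ace − acd.
The 10×5 boundary matrix has rank 4 and Smith normal form diag(1,1,1,1).

Now H_k = ker ∂_k / im ∂_{k+1}, so:

  H_3: rank ker ∂_3 − rank ∂_4 = (5 − 4) − 0 = 1, and there is no ∂_4, so H_3 = Z.

H_3 = Z.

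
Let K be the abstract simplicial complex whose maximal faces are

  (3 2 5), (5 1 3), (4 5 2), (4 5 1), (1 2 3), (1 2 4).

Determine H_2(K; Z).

Take the total order 1 < 2 < 3 < 4 < 5 on the vertex set. Then K (dimension 2) consists of the simplices:

  0-simplices (5): [1], [2], [3], [4], [5]
  1-simplices (9): [1,2], [1,3], [1,4], [1,5], [2,3], [2,4], [2,5], [3,5], [4,5]
  2-simplices (6): [1,2,3], [1,2,4], [1,3,5], [1,4,5], [2,3,5], [2,4,5]

so the chain groups are C_0 ≅ Z^5, C_1 ≅ Z^9, C_2 ≅ Z^6.

Boundary ∂_1: C_1 → C_0 is given by ∂[p,q] = [q] − [p].
This gives a 5×9 integer matrix of rank 4; reducing to Smith normal form yields diagonal entries (1,1,1,1).

The boundary map ∂_2: C_2 → C_1 acts by ∂[p,q,r] = [q,r] − [p,r] + [p,q]. For instance
  ∂[1,2,3] = [2,3] − [1,3] + [1,2],
  ∂[1,2,4] = [2,4] − [1,4] + [1,2].
The resulting 9×6 matrix has rank 5, and its Smith normal form has invariant factors (1,1,1,1,1).

Computing H_k = (kernel of ∂_k) / (image of ∂_{k+1}):

  H_2: rank ker ∂_2 − rank ∂_3 = (6 − 5) − 0 = 1, and there is no ∂_3, so H_2 = Z.

(K is a triangulation of the 2-sphere S^2.)

H_2 ≅ Z.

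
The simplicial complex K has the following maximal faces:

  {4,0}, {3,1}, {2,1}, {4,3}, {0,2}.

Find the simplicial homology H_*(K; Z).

Fix the vertex order 0 < 1 < 2 < 3 < 4 and write every simplex with vertices in increasing order. Then dim K = 1 and the simplices of K are:

  0-simplices (5): [0], [1], [2], [3], [4]
  1-simplices (5): [0,2], [0,4], [1,2], [1,3], [3,4]

so the chain groups are C_0 ≅ Z^5, C_1 ≅ Z^5.

The boundary map ∂_1: C_1 → C_0 maps an edge to its endpoints' difference, ∂[p,q] = q − p.
As a 5×5 matrix over Z this has rank 4, with invariant factors (1,1,1,1).

Reading off H_k = ker ∂_k / im ∂_{k+1}:

  H_0: rank C_0 − rank ∂_1 = 5 − 4 = 1, and the invariant factors of ∂_1 are all 1, so H_0 ≅ Z.
  H_1: rank ker ∂_1 − rank ∂_2 = (5 − 4) − 0 = 1, and there is no ∂_2, so H_1 ≅ Z.

(K is a triangulation of the circle S^1.)

H_0 = Z,  H_1 = Z.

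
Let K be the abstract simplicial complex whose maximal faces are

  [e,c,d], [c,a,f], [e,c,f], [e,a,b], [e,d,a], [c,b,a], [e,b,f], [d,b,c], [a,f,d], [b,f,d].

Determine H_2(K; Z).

H_2 = 0.

Take the total order a < b < c < d < e < f on the vertex set. Then K (dimension 2) consists of the simplices:

  0-simplices (6): a, b, c, d, e, f
  1-simplices (15): ab, ac, ad, ae, af, bc, bd, be, bf, cd, ce, cf, de, df, ef
  2-simplices (10): abc, abe, acf, ade, adf, bcd, bdf, bef, cde, cef

so the chain groups are C_0 ≅ Z^6, C_1 ≅ Z^15, C_2 ≅ Z^10.

∂_1: C_1 → C_0 maps an edge to its endpoints' difference, ∂[p,q] = q − p. For instance
  ∂be = e − b.
As a 6×15 matrix over Z this has rank 5, with invariant factors (1,1,1,1,1).

Boundary ∂_2: C_2 → C_1 acts by ∂[p,q,r] = [q,r] − [p,r] + [p,q]. For instance
  ∂abc = bc − ac + ab,
  ∂bef = ef − bf + be.
The resulting 15×10 matrix has rank 10, and its Smith normal form has invariant factors (1,1,1,1,1,1,1,1,1,2).

Reading off H_k = ker ∂_k / im ∂_{k+1}:

  H_2: rank ker ∂_2 − rank ∂_3 = (10 − 10) − 0 = 0, and there is no ∂_3, so H_2 ≅ 0.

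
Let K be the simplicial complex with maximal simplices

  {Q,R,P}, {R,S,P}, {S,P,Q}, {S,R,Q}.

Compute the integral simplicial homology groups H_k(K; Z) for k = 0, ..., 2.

Order the vertices as P < Q < R < S. Listing each simplex with vertices in this order, K has dimension 2 with simplices:

  0-simplices (4): P, Q, R, S
  1-simplices (6): PQ, PR, PS, QR, QS, RS
  2-simplices (4): PQR, PQS, PRS, QRS

giving chain groups C_0 ≅ Z^4, C_1 ≅ Z^6, C_2 ≅ Z^4.

∂_1: C_1 → C_0 maps an edge to its endpoints' difference, ∂[p,q] = q − p. For instance
  ∂RS = S − R.
As a 4×6 matrix over Z this has rank 3, with invariant factors (1,1,1).

∂_2: C_2 → C_1 maps a triangle to the signed sum of its edges. For instance
  ∂PQR = QR − PR + PQ,
  ∂QRS = RS − QS + QR.
This gives a 6×4 integer matrix of rank 3; reducing to Smith normal form yields diagonal entries (1,1,1).

Computing H_k = (kernel of ∂_k) / (image of ∂_{k+1}):

  H_0: rank C_0 − rank ∂_1 = 4 − 3 = 1, and the invariant factors of ∂_1 are all 1, so H_0 = Z.
  H_1: rank ker ∂_1 − rank ∂_2 = (6 − 3) − 3 = 0, and the invariant factors of ∂_2 are all 1, so H_1 = 0.
  H_2: rank ker ∂_2 − rank ∂_3 = (4 − 3) − 0 = 1, and there is no ∂_3, so H_2 = Z.

(K is a triangulation of the 2-sphere S^2.)

H_0 = Z,  H_1 = 0,  H_2 = Z.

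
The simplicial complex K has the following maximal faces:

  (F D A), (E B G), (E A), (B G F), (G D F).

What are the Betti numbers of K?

Fix the vertex order A < B < D < E < F < G and write every simplex with vertices in increasing order. Then dim K = 2 and the simplices of K are:

  0-simplices (6): A, B, D, E, F, G
  1-simplices (10): AD, AE, AF, BE, BF, BG, DF, DG, EG, FG
  2-simplices (4): ADF, BEG, BFG, DFG

Hence C_0 ≅ Z^6, C_1 ≅ Z^10, C_2 ≅ Z^4.

∂_1: C_1 → C_0 maps an edge to its endpoints' difference, ∂[p,q] = q − p. For instance
  ∂DG = G − D.
As a 6×10 matrix over Z this has rank 5, with invariant factors (1,1,1,1,1).

Boundary ∂_2: C_2 → C_1 maps a triangle to the signed sum of its edges. For instance
  ∂BFG = FG − BG + BF,
  ∂BEG = EG − BG + BE.
As a 10×4 matrix over Z this has rank 4, with invariant factors (1,1,1,1).

Computing H_k = (kernel of ∂_k) / (image of ∂_{k+1}):

  H_0: rank C_0 − rank ∂_1 = 6 − 5 = 1, and the invariant factors of ∂_1 are all 1, so H_0 = Z.
  H_1: rank ker ∂_1 − rank ∂_2 = (10 − 5) − 4 = 1, and the invariant factors of ∂_2 are all 1, so H_1 = Z.
  H_2: rank ker ∂_2 − rank ∂_3 = (4 − 4) − 0 = 0, and there is no ∂_3, so H_2 = 0.

Hence the Betti numbers are b_0 = 1, b_1 = 1, b_2 = 0.

b_0 = 1, b_1 = 1, b_2 = 0.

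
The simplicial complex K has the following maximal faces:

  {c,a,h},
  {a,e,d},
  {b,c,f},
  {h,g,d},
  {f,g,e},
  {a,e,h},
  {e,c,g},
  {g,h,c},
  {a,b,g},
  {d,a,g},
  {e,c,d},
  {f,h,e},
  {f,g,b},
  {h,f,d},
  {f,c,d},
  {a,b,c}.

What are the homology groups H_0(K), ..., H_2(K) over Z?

H_0 ≅ Z,  H_1 ≅ Z^2,  H_2 ≅ Z.

Fix the vertex order a < b < c < d < e < f < g < h and write every simplex with vertices in increasing order. Then dim K = 2 and the simplices of K are:

  0-simplices (8): a, b, c, d, e, f, g, h
  1-simplices (24): ab, ac, ad, ae, ag, ah, bc, bf, bg, cd, ce, cf, cg, ch, de, df, dg, dh, ef, eg, eh, fg, fh, gh
  2-simplices (16): abc, abg, ach, ade, adg, aeh, bcf, bfg, cde, cdf, ceg, cgh, dfh, dgh, efg, efh

so the chain groups are C_0 ≅ Z^8, C_1 ≅ Z^24, C_2 ≅ Z^16.

∂_1: C_1 → C_0 is given by ∂[p,q] = [q] − [p]. For instance
  ∂cf = f − c.
The 8×24 boundary matrix has rank 7 and Smith normal form diag(1,1,1,1,1,1,1).

∂_2: C_2 → C_1 sends each 2-simplex [p,q,r] to [q,r] − [p,r] + [p,q]. For instance
  ∂ade = de − ae + ad,
  ∂cgh = gh − ch + cg.
The 24×16 boundary matrix has rank 15 and Smith normal form diag(1,1,1,1,1,1,1,1,1,1,1,1,1,1,1).

Reading off H_k = ker ∂_k / im ∂_{k+1}:

  H_0: rank C_0 − rank ∂_1 = 8 − 7 = 1, and the invariant factors of ∂_1 are all 1, so H_0 ≅ Z.
  H_1: rank ker ∂_1 − rank ∂_2 = (24 − 7) − 15 = 2, and the invariant factors of ∂_2 are all 1, so H_1 ≅ Z^2.
  H_2: rank ker ∂_2 − rank ∂_3 = (16 − 15) − 0 = 1, and there is no ∂_3, so H_2 ≅ Z.

As a check, the Euler characteristic is 8 − 24 + 16 = 0, which agrees with 1 − 2 + 1 = 0.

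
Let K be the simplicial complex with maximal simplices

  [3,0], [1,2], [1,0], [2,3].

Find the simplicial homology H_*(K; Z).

H_0 ≅ Z,  H_1 ≅ Z.

We work with the vertex ordering 0 < 1 < 2 < 3. The simplices of K, each written with vertices in increasing order, are:

  0-simplices (4): [0], [1], [2], [3]
  1-simplices (4): [0,1], [0,3], [1,2], [2,3]

so the chain groups are C_0 ≅ Z^4, C_1 ≅ Z^4.

Boundary ∂_1: C_1 → C_0 maps an edge to its endpoints' difference, ∂[p,q] = q − p.
As a 4×4 matrix over Z this has rank 3, with invariant factors (1,1,1).

Reading off H_k = ker ∂_k / im ∂_{k+1}:

  H_0: rank C_0 − rank ∂_1 = 4 − 3 = 1, and the invariant factors of ∂_1 are all 1, so H_0 = Z.
  H_1: rank ker ∂_1 − rank ∂_2 = (4 − 3) − 0 = 1, and there is no ∂_2, so H_1 = Z.

As a check, the Euler characteristic is 4 − 4 = 0, which agrees with 1 − 1 = 0.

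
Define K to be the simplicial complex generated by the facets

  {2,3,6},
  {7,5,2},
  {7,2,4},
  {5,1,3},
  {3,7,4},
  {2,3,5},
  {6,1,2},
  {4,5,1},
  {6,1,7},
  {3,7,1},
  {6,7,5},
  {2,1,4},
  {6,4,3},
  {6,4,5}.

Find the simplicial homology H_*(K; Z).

Take the total order 1 < 2 < 3 < 4 < 5 < 6 < 7 on the vertex set. Then K (dimension 2) consists of the simplices:

  0-simplices (7): [1], [2], [3], [4], [5], [6], [7]
  1-simplices (21): [1,2], [1,3], [1,4], [1,5], [1,6], [1,7], [2,3], [2,4], [2,5], [2,6], [2,7], [3,4], [3,5], [3,6], [3,7], [4,5], [4,6], [4,7], [5,6], [5,7], [6,7]
  2-simplices (14): [1,2,4], [1,2,6], [1,3,5], [1,3,7], [1,4,5], [1,6,7], [2,3,5], [2,3,6], [2,4,7], [2,5,7], [3,4,6], [3,4,7], [4,5,6], [5,6,7]

Hence C_0 ≅ Z^7, C_1 ≅ Z^21, C_2 ≅ Z^14.

Boundary ∂_1: C_1 → C_0 maps an edge to its endpoints' difference, ∂[p,q] = q − p.
The resulting 7×21 matrix has rank 6, and its Smith normal form has invariant factors (1,1,1,1,1,1).

The boundary map ∂_2: C_2 → C_1 maps a triangle to the signed sum of its edges. For instance
  ∂[1,3,7] = [3,7] − [1,7] + [1,3],
  ∂[2,5,7] = [5,7] − [2,7] + [2,5].
This gives a 21×14 integer matrix of rank 13; reducing to Smith normal form yields diagonal entries (1,1,1,1,1,1,1,1,1,1,1,1,1).

Reading off H_k = ker ∂_k / im ∂_{k+1}:

  H_0: rank C_0 − rank ∂_1 = 7 − 6 = 1, and the invariant factors of ∂_1 are all 1, so H_0 = Z.
  H_1: rank ker ∂_1 − rank ∂_2 = (21 − 6) − 13 = 2, and the invariant factors of ∂_2 are all 1, so H_1 = Z^2.
  H_2: rank ker ∂_2 − rank ∂_3 = (14 − 13) − 0 = 1, and there is no ∂_3, so H_2 = Z.

H_0 = Z,  H_1 = Z^2,  H_2 = Z.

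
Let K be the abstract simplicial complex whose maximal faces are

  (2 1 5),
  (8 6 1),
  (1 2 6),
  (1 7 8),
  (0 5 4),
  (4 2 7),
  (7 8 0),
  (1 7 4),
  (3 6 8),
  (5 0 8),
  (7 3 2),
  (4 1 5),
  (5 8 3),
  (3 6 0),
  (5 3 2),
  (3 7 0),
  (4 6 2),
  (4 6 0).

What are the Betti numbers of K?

Fix the vertex order 0 < 1 < 2 < 3 < 4 < 5 < 6 < 7 < 8 and write every simplex with vertices in increasing order. Then dim K = 2 and the simplices of K are:

  0-simplices (9): [0], [1], [2], [3], [4], [5], [6], [7], [8]
  1-simplices (27): (27 of them)
  2-simplices (18): [0,3,6], [0,3,7], [0,4,5], [0,4,6], [0,5,8], [0,7,8], [1,2,5], [1,2,6], [1,4,5], [1,4,7], [1,6,8], [1,7,8], [2,3,5], [2,3,7], [2,4,6], [2,4,7], [3,5,8], [3,6,8]

Hence C_0 ≅ Z^9, C_1 ≅ Z^27, C_2 ≅ Z^18.

∂_1: C_1 → C_0 maps an edge to its endpoints' difference, ∂[p,q] = q − p. For instance
  ∂[0,5] = [5] − [0].
As a 9×27 matrix over Z this has rank 8, with invariant factors (1,1,1,1,1,1,1,1).

The boundary map ∂_2: C_2 → C_1 acts by ∂[p,q,r] = [q,r] − [p,r] + [p,q]. For instance
  ∂[0,5,8] = [5,8] − [0,8] + [0,5],
  ∂[0,4,5] = [4,5] − [0,5] + [0,4].
The resulting 27×18 matrix has rank 18, and its Smith normal form has invariant factors (1,1,1,1,1,1,1,1,1,1,1,1,1,1,1,1,1,2).

Computing H_k = (kernel of ∂_k) / (image of ∂_{k+1}):

  H_0: rank C_0 − rank ∂_1 = 9 − 8 = 1, and the invariant factors of ∂_1 are all 1, so H_0 = Z.
  H_1: rank ker ∂_1 − rank ∂_2 = (27 − 8) − 18 = 1, and ∂_2 has invariant factor 2 > 1, so H_1 = Z × Z/2.
  H_2: rank ker ∂_2 − rank ∂_3 = (18 − 18) − 0 = 0, and there is no ∂_3, so H_2 = 0.

As a check, the Euler characteristic is 9 − 27 + 18 = 0, which agrees with 1 − 1 + 0 = 0.

Hence the Betti numbers are b_0 = 1, b_1 = 1, b_2 = 0.

b_0 = 1, b_1 = 1, b_2 = 0.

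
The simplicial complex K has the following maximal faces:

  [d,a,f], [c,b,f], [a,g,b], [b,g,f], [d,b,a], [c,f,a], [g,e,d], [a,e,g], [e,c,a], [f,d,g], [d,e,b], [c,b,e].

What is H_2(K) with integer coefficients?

We work with the vertex ordering a < b < c < d < e < f < g. The simplices of K, each written with vertices in increasing order, are:

  0-simplices (7): a, b, c, d, e, f, g
  1-simplices (18): ab, ac, ad, ae, af, ag, bc, bd, be, bf, bg, ce, cf, de, df, dg, eg, fg
  2-simplices (12): abd, abg, ace, acf, adf, aeg, bce, bcf, bde, bfg, deg, dfg

Hence C_0 ≅ Z^7, C_1 ≅ Z^18, C_2 ≅ Z^12.

The boundary map ∂_1: C_1 → C_0 is given by ∂[p,q] = [q] − [p].
The 7×18 boundary matrix has rank 6 and Smith normal form diag(1,1,1,1,1,1).

The boundary map ∂_2: C_2 → C_1 maps a triangle to the signed sum of its edges. For instance
  ∂bcf = cf − bf + bc,
  ∂adf = df − af + ad.
This gives a 18×12 integer matrix of rank 12; reducing to Smith normal form yields diagonal entries (1,1,1,1,1,1,1,1,1,1,1,2).

Reading off H_k = ker ∂_k / im ∂_{k+1}:

  H_2: rank ker ∂_2 − rank ∂_3 = (12 − 12) − 0 = 0, and there is no ∂_3, so H_2 = 0.

H_2 = 0.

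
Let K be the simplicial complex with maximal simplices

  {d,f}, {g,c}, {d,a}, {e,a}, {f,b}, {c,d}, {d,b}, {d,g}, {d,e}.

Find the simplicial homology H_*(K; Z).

Order the vertices as a < b < c < d < e < f < g. Listing each simplex with vertices in this order, K has dimension 1 with simplices:

  0-simplices (7): a, b, c, d, e, f, g
  1-simplices (9): ad, ae, bd, bf, cd, cg, de, df, dg

Hence C_0 ≅ Z^7, C_1 ≅ Z^9.

∂_1: C_1 → C_0 maps an edge to its endpoints' difference, ∂[p,q] = q − p.
This gives a 7×9 integer matrix of rank 6; reducing to Smith normal form yields diagonal entries (1,1,1,1,1,1).

Reading off H_k = ker ∂_k / im ∂_{k+1}:

  H_0: rank C_0 − rank ∂_1 = 7 − 6 = 1, and the invariant factors of ∂_1 are all 1, so H_0 = Z.
  H_1: rank ker ∂_1 − rank ∂_2 = (9 − 6) − 0 = 3, and there is no ∂_2, so H_1 = Z^3.

H_0 = Z,  H_1 = Z^3.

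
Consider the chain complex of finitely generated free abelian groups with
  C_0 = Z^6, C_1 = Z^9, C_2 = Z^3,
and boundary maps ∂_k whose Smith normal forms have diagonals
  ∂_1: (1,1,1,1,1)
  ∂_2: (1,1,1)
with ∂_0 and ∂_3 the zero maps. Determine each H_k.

H_0 ≅ Z,  H_1 ≅ Z,  H_2 = 0.

H_0: b_0 = 6 − 0 − 5 = 1; torsion from ∂_1 factors > 1: none. So H_0 ≅ Z.
H_1: b_1 = 9 − 5 − 3 = 1; torsion from ∂_2 factors > 1: none. So H_1 ≅ Z.
H_2: b_2 = 3 − 3 − 0 = 0; torsion from ∂_3 factors > 1: none. So H_2 ≅ 0.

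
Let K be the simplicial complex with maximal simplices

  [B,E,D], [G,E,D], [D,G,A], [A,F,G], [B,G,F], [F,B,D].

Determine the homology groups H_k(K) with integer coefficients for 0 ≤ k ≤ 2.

Take the total order A < B < D < E < F < G on the vertex set. Then K (dimension 2) consists of the simplices:

  0-simplices (6): A, B, D, E, F, G
  1-simplices (12): AD, AF, AG, BD, BE, BF, BG, DE, DF, DG, EG, FG
  2-simplices (6): ADG, AFG, BDE, BDF, BFG, DEG

so the chain groups are C_0 ≅ Z^6, C_1 ≅ Z^12, C_2 ≅ Z^6.

Boundary ∂_1: C_1 → C_0 sends each edge [p,q] (with p < q) to q − p. For instance
  ∂EG = G − E.
As a 6×12 matrix over Z this has rank 5, with invariant factors (1,1,1,1,1).

Boundary ∂_2: C_2 → C_1 maps a triangle to the signed sum of its edges. For instance
  ∂AFG = FG − AG + AF,
  ∂BDF = DF − BF + BD.
The resulting 12×6 matrix has rank 6, and its Smith normal form has invariant factors (1,1,1,1,1,1).

Reading off H_k = ker ∂_k / im ∂_{k+1}:

  H_0: rank C_0 − rank ∂_1 = 6 − 5 = 1, and the invariant factors of ∂_1 are all 1, so H_0 ≅ Z.
  H_1: rank ker ∂_1 − rank ∂_2 = (12 − 5) − 6 = 1, and the invariant factors of ∂_2 are all 1, so H_1 ≅ Z.
  H_2: rank ker ∂_2 − rank ∂_3 = (6 − 6) − 0 = 0, and there is no ∂_3, so H_2 ≅ 0.

As a check, the Euler characteristic is 6 − 12 + 6 = 0, which agrees with 1 − 1 + 0 = 0.

H_0 = Z,  H_1 = Z,  H_2 = 0.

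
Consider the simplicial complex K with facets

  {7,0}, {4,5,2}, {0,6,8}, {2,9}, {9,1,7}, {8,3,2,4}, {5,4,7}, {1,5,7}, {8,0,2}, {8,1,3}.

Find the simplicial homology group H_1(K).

H_1 ≅ Z^3.

Take the total order 0 < 1 < 2 < 3 < 4 < 5 < 6 < 7 < 8 < 9 on the vertex set. Then K (dimension 3) consists of the simplices:

  0-simplices (10): [0], [1], [2], [3], [4], [5], [6], [7], [8], [9]
  1-simplices (22): [0,2], [0,6], [0,7], [0,8], [1,3], [1,5], [1,7], [1,8], [1,9], [2,3], [2,4], [2,5], [2,8], [2,9], [3,4], [3,8], [4,5], [4,7], [4,8], [5,7], [6,8], [7,9]
  2-simplices (11): [0,2,8], [0,6,8], [1,3,8], [1,5,7], [1,7,9], [2,3,4], [2,3,8], [2,4,5], [2,4,8], [3,4,8], [4,5,7]
  3-simplices (1): [2,3,4,8]

Hence C_0 ≅ Z^10, C_1 ≅ Z^22, C_2 ≅ Z^11, C_3 ≅ Z^1.

∂_1: C_1 → C_0 is given by ∂[p,q] = [q] − [p].
The resulting 10×22 matrix has rank 9, and its Smith normal form has invariant factors (1,1,1,1,1,1,1,1,1).

∂_2: C_2 → C_1 acts by ∂[p,q,r] = [q,r] − [p,r] + [p,q]. For instance
  ∂[4,5,7] = [5,7] − [4,7] + [4,5],
  ∂[1,5,7] = [5,7] − [1,7] + [1,5].
This gives a 22×11 integer matrix of rank 10; reducing to Smith normal form yields diagonal entries (1,1,1,1,1,1,1,1,1,1).

The boundary map ∂_3: C_3 → C_2 sends each 3-simplex σ to the alternating sum Σ_i (−1)^i (σ with its i-th vertex removed). For instance
  ∂[2,3,4,8] = [3,4,8] − [2,4,8] + [2,3,8] − [2,3,4].
This gives a 11×1 integer matrix of rank 1; reducing to Smith normal form yields diagonal entries (1).

Reading off H_k = ker ∂_k / im ∂_{k+1}:

  H_1: rank ker ∂_1 − rank ∂_2 = (22 − 9) − 10 = 3, and the invariant factors of ∂_2 are all 1, so H_1 = Z^3.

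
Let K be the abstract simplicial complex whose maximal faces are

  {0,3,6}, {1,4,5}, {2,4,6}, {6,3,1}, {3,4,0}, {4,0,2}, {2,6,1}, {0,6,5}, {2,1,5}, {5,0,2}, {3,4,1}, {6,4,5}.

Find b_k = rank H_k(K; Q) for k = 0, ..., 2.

Order the vertices as 0 < 1 < 2 < 3 < 4 < 5 < 6. Listing each simplex with vertices in this order, K has dimension 2 with simplices:

  0-simplices (7): [0], [1], [2], [3], [4], [5], [6]
  1-simplices (18): [0,2], [0,3], [0,4], [0,5], [0,6], [1,2], [1,3], [1,4], [1,5], [1,6], [2,4], [2,5], [2,6], [3,4], [3,6], [4,5], [4,6], [5,6]
  2-simplices (12): [0,2,4], [0,2,5], [0,3,4], [0,3,6], [0,5,6], [1,2,5], [1,2,6], [1,3,4], [1,3,6], [1,4,5], [2,4,6], [4,5,6]

so the chain groups are C_0 ≅ Z^7, C_1 ≅ Z^18, C_2 ≅ Z^12.

The boundary map ∂_1: C_1 → C_0 is given by ∂[p,q] = [q] − [p].
As a 7×18 matrix over Z this has rank 6, with invariant factors (1,1,1,1,1,1).

Boundary ∂_2: C_2 → C_1 acts by ∂[p,q,r] = [q,r] − [p,r] + [p,q]. For instance
  ∂[0,2,5] = [2,5] − [0,5] + [0,2],
  ∂[1,3,4] = [3,4] − [1,4] + [1,3].
This gives a 18×12 integer matrix of rank 12; reducing to Smith normal form yields diagonal entries (1,1,1,1,1,1,1,1,1,1,1,2).

Computing H_k = (kernel of ∂_k) / (image of ∂_{k+1}):

  H_0: rank C_0 − rank ∂_1 = 7 − 6 = 1, and the invariant factors of ∂_1 are all 1, so H_0 ≅ Z.
  H_1: rank ker ∂_1 − rank ∂_2 = (18 − 6) − 12 = 0, and ∂_2 has invariant factor 2 > 1, so H_1 ≅ Z/2.
  H_2: rank ker ∂_2 − rank ∂_3 = (12 − 12) − 0 = 0, and there is no ∂_3, so H_2 ≅ 0.

Hence the Betti numbers are b_0 = 1, b_1 = 0, b_2 = 0.

b_0 = 1, b_1 = 0, b_2 = 0.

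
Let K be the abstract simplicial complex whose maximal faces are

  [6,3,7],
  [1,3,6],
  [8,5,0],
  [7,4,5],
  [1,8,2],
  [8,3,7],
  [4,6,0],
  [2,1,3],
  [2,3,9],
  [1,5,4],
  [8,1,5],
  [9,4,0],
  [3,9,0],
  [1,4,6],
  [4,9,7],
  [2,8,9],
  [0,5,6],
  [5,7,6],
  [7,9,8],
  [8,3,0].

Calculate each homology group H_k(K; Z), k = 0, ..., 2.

H_0 = Z,  H_1 = Z ⊕ Z_2,  H_2 = 0.

We work with the vertex ordering 0 < 1 < 2 < 3 < 4 < 5 < 6 < 7 < 8 < 9. The simplices of K, each written with vertices in increasing order, are:

  0-simplices (10): [0], [1], [2], [3], [4], [5], [6], [7], [8], [9]
  1-simplices (30): (30 of them)
  2-simplices (20): (20 of them)

so the chain groups are C_0 ≅ Z^10, C_1 ≅ Z^30, C_2 ≅ Z^20.

The boundary map ∂_1: C_1 → C_0 is given by ∂[p,q] = [q] − [p]. For instance
  ∂[0,6] = [6] − [0].
This gives a 10×30 integer matrix of rank 9; reducing to Smith normal form yields diagonal entries (1,1,1,1,1,1,1,1,1).

Boundary ∂_2: C_2 → C_1 acts by ∂[p,q,r] = [q,r] − [p,r] + [p,q]. For instance
  ∂[0,4,6] = [4,6] − [0,6] + [0,4],
  ∂[1,4,5] = [4,5] − [1,5] + [1,4].
The resulting 30×20 matrix has rank 20, and its Smith normal form has invariant factors (1,1,1,1,1,1,1,1,1,1,1,1,1,1,1,1,1,1,1,2).

Computing H_k = (kernel of ∂_k) / (image of ∂_{k+1}):

  H_0: rank C_0 − rank ∂_1 = 10 − 9 = 1, and the invariant factors of ∂_1 are all 1, so H_0 = Z.
  H_1: rank ker ∂_1 − rank ∂_2 = (30 − 9) − 20 = 1, and ∂_2 has invariant factor 2 > 1, so H_1 = Z ⊕ Z_2.
  H_2: rank ker ∂_2 − rank ∂_3 = (20 − 20) − 0 = 0, and there is no ∂_3, so H_2 = 0.

As a check, the Euler characteristic is 10 − 30 + 20 = 0, which agrees with 1 − 1 + 0 = 0.
(K is a triangulation of the Klein bottle.)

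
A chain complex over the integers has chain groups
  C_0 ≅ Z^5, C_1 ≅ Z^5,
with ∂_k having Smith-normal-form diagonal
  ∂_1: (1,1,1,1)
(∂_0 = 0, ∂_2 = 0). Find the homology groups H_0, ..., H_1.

H_0 ≅ Z,  H_1 ≅ Z.

H_0: b_0 = 5 − 0 − 4 = 1; torsion from ∂_1 factors > 1: none. So H_0 ≅ Z.
H_1: b_1 = 5 − 4 − 0 = 1; torsion from ∂_2 factors > 1: none. So H_1 ≅ Z.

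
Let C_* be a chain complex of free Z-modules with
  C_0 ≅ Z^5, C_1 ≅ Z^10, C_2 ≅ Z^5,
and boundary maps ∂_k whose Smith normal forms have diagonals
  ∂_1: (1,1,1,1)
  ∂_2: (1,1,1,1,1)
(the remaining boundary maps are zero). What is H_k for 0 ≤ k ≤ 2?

H_0 ≅ Z,  H_1 ≅ Z,  H_2 = 0.

H_0: b_0 = 5 − 0 − 4 = 1; torsion from ∂_1 factors > 1: none. So H_0 ≅ Z.
H_1: b_1 = 10 − 4 − 5 = 1; torsion from ∂_2 factors > 1: none. So H_1 ≅ Z.
H_2: b_2 = 5 − 5 − 0 = 0; torsion from ∂_3 factors > 1: none. So H_2 ≅ 0.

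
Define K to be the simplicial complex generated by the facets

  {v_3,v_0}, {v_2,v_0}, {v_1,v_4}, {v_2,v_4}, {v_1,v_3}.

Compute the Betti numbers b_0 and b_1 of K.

Order the vertices as v_0 < v_1 < v_2 < v_3 < v_4. Listing each simplex with vertices in this order, K has dimension 1 with simplices:

  0-simplices (5): [v_0], [v_1], [v_2], [v_3], [v_4]
  1-simplices (5): [v_0,v_2], [v_0,v_3], [v_1,v_3], [v_1,v_4], [v_2,v_4]

so the chain groups are C_0 ≅ Z^5, C_1 ≅ Z^5.

∂_1: C_1 → C_0 sends each edge [p,q] (with p < q) to q − p.
As a 5×5 matrix over Z this has rank 4, with invariant factors (1,1,1,1).

From H_k ≅ ker(∂_k) / im(∂_{k+1}) we obtain:

  H_0: rank C_0 − rank ∂_1 = 5 − 4 = 1, and the invariant factors of ∂_1 are all 1, so H_0 = Z.
  H_1: rank ker ∂_1 − rank ∂_2 = (5 − 4) − 0 = 1, and there is no ∂_2, so H_1 = Z.

Hence the Betti numbers are b_0 = 1, b_1 = 1.

b_0 = 1, b_1 = 1.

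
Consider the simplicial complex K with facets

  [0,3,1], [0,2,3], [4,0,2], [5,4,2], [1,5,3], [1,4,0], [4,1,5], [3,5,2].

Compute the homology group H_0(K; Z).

We work with the vertex ordering 0 < 1 < 2 < 3 < 4 < 5. The simplices of K, each written with vertices in increasing order, are:

  0-simplices (6): [0], [1], [2], [3], [4], [5]
  1-simplices (12): [0,1], [0,2], [0,3], [0,4], [1,3], [1,4], [1,5], [2,3], [2,4], [2,5], [3,5], [4,5]
  2-simplices (8): [0,1,3], [0,1,4], [0,2,3], [0,2,4], [1,3,5], [1,4,5], [2,3,5], [2,4,5]

giving chain groups C_0 ≅ Z^6, C_1 ≅ Z^12, C_2 ≅ Z^8.

Boundary ∂_1: C_1 → C_0 maps an edge to its endpoints' difference, ∂[p,q] = q − p. For instance
  ∂[1,4] = [4] − [1].
The 6×12 boundary matrix has rank 5 and Smith normal form diag(1,1,1,1,1).

Boundary ∂_2: C_2 → C_1 acts by ∂[p,q,r] = [q,r] − [p,r] + [p,q]. For instance
  ∂[0,1,4] = [1,4] − [0,4] + [0,1],
  ∂[2,4,5] = [4,5] − [2,5] + [2,4].
As a 12×8 matrix over Z this has rank 7, with invariant factors (1,1,1,1,1,1,1).

Computing H_k = (kernel of ∂_k) / (image of ∂_{k+1}):

  H_0: rank C_0 − rank ∂_1 = 6 − 5 = 1, and the invariant factors of ∂_1 are all 1, so H_0 = Z.

H_0 = Z.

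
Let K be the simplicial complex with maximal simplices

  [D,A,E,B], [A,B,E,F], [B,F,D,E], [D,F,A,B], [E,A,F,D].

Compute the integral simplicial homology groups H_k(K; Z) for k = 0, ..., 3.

K has 5 vertices, 10 edges, 10 triangles, 5 3-simplices.
rank ∂_0 = 0, rank ∂_1 = 4 ⇒ b_0 = 5 − 0 − 4 = 1; all invariant factors of ∂_1 are 1 so no torsion. So H_0 ≅ Z.
rank ∂_1 = 4, rank ∂_2 = 6 ⇒ b_1 = 10 − 4 − 6 = 0; all invariant factors of ∂_2 are 1 so no torsion. So H_1 ≅ 0.
rank ∂_2 = 6, rank ∂_3 = 4 ⇒ b_2 = 10 − 6 − 4 = 0; all invariant factors of ∂_3 are 1 so no torsion. So H_2 ≅ 0.
rank ∂_3 = 4, rank ∂_4 = 0 ⇒ b_3 = 5 − 4 − 0 = 1. So H_3 ≅ Z.

H_0 ≅ Z,  H_1 = 0,  H_2 = 0,  H_3 ≅ Z.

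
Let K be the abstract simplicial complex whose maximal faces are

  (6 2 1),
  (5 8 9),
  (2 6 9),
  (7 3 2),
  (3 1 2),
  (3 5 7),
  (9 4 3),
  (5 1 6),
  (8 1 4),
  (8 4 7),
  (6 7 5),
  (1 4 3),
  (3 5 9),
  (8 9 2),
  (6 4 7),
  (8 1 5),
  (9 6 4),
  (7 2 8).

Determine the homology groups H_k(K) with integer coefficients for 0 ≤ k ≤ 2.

We work with the vertex ordering 1 < 2 < 3 < 4 < 5 < 6 < 7 < 8 < 9. The simplices of K, each written with vertices in increasing order, are:

  0-simplices (9): [1], [2], [3], [4], [5], [6], [7], [8], [9]
  1-simplices (27): (27 of them)
  2-simplices (18): [1,2,3], [1,2,6], [1,3,4], [1,4,8], [1,5,6], [1,5,8], [2,3,7], [2,6,9], [2,7,8], [2,8,9], [3,4,9], [3,5,7], [3,5,9], [4,6,7], [4,6,9], [4,7,8], [5,6,7], [5,8,9]

giving chain groups C_0 ≅ Z^9, C_1 ≅ Z^27, C_2 ≅ Z^18.

∂_1: C_1 → C_0 maps an edge to its endpoints' difference, ∂[p,q] = q − p.
As a 9×27 matrix over Z this has rank 8, with invariant factors (1,1,1,1,1,1,1,1).

The boundary map ∂_2: C_2 → C_1 acts by ∂[p,q,r] = [q,r] − [p,r] + [p,q]. For instance
  ∂[2,7,8] = [7,8] − [2,8] + [2,7],
  ∂[1,2,3] = [2,3] − [1,3] + [1,2].
As a 27×18 matrix over Z this has rank 17, with invariant factors (1,1,1,1,1,1,1,1,1,1,1,1,1,1,1,1,1).

Computing H_k = (kernel of ∂_k) / (image of ∂_{k+1}):

  H_0: rank C_0 − rank ∂_1 = 9 − 8 = 1, and the invariant factors of ∂_1 are all 1, so H_0 ≅ Z.
  H_1: rank ker ∂_1 − rank ∂_2 = (27 − 8) − 17 = 2, and the invariant factors of ∂_2 are all 1, so H_1 ≅ Z^2.
  H_2: rank ker ∂_2 − rank ∂_3 = (18 − 17) − 0 = 1, and there is no ∂_3, so H_2 ≅ Z.

H_0 ≅ Z,  H_1 ≅ Z^2,  H_2 ≅ Z.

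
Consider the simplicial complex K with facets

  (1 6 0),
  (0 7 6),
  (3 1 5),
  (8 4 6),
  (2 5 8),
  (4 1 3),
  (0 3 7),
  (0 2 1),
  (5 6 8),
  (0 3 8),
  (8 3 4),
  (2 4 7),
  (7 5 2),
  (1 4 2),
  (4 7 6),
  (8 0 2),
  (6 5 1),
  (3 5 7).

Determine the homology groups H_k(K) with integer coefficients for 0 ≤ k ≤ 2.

H_0 ≅ Z,  H_1 ≅ Z^2,  H_2 ≅ Z.

Take the total order 0 < 1 < 2 < 3 < 4 < 5 < 6 < 7 < 8 on the vertex set. Then K (dimension 2) consists of the simplices:

  0-simplices (9): [0], [1], [2], [3], [4], [5], [6], [7], [8]
  1-simplices (27): (27 of them)
  2-simplices (18): [0,1,2], [0,1,6], [0,2,8], [0,3,7], [0,3,8], [0,6,7], [1,2,4], [1,3,4], [1,3,5], [1,5,6], [2,4,7], [2,5,7], [2,5,8], [3,4,8], [3,5,7], [4,6,7], [4,6,8], [5,6,8]

so the chain groups are C_0 ≅ Z^9, C_1 ≅ Z^27, C_2 ≅ Z^18.

∂_1: C_1 → C_0 maps an edge to its endpoints' difference, ∂[p,q] = q − p. For instance
  ∂[3,7] = [7] − [3].
The resulting 9×27 matrix has rank 8, and its Smith normal form has invariant factors (1,1,1,1,1,1,1,1).

∂_2: C_2 → C_1 acts by ∂[p,q,r] = [q,r] − [p,r] + [p,q]. For instance
  ∂[0,3,8] = [3,8] − [0,8] + [0,3],
  ∂[2,4,7] = [4,7] − [2,7] + [2,4].
The resulting 27×18 matrix has rank 17, and its Smith normal form has invariant factors (1,1,1,1,1,1,1,1,1,1,1,1,1,1,1,1,1).

Now H_k = ker ∂_k / im ∂_{k+1}, so:

  H_0: rank C_0 − rank ∂_1 = 9 − 8 = 1, and the invariant factors of ∂_1 are all 1, so H_0 ≅ Z.
  H_1: rank ker ∂_1 − rank ∂_2 = (27 − 8) − 17 = 2, and the invariant factors of ∂_2 are all 1, so H_1 ≅ Z^2.
  H_2: rank ker ∂_2 − rank ∂_3 = (18 − 17) − 0 = 1, and there is no ∂_3, so H_2 ≅ Z.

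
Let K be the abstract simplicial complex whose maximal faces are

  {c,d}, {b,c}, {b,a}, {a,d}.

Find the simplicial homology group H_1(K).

H_1 ≅ Z.

Take the total order a < b < c < d on the vertex set. Then K (dimension 1) consists of the simplices:

  0-simplices (4): a, b, c, d
  1-simplices (4): ab, ad, bc, cd

Hence C_0 ≅ Z^4, C_1 ≅ Z^4.

∂_1: C_1 → C_0 maps an edge to its endpoints' difference, ∂[p,q] = q − p. For instance
  ∂ab = b − a.
This gives a 4×4 integer matrix of rank 3; reducing to Smith normal form yields diagonal entries (1,1,1).

Computing H_k = (kernel of ∂_k) / (image of ∂_{k+1}):

  H_1: rank ker ∂_1 − rank ∂_2 = (4 − 3) − 0 = 1, and there is no ∂_2, so H_1 = Z.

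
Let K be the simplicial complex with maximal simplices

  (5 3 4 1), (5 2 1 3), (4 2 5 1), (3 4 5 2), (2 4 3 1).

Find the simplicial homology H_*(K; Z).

H_0 ≅ Z,  H_1 = 0,  H_2 = 0,  H_3 ≅ Z.

Fix the vertex order 1 < 2 < 3 < 4 < 5 and write every simplex with vertices in increasing order. Then dim K = 3 and the simplices of K are:

  0-simplices (5): [1], [2], [3], [4], [5]
  1-simplices (10): [1,2], [1,3], [1,4], [1,5], [2,3], [2,4], [2,5], [3,4], [3,5], [4,5]
  2-simplices (10): [1,2,3], [1,2,4], [1,2,5], [1,3,4], [1,3,5], [1,4,5], [2,3,4], [2,3,5], [2,4,5], [3,4,5]
  3-simplices (5): [1,2,3,4], [1,2,3,5], [1,2,4,5], [1,3,4,5], [2,3,4,5]

giving chain groups C_0 ≅ Z^5, C_1 ≅ Z^10, C_2 ≅ Z^10, C_3 ≅ Z^5.

∂_1: C_1 → C_0 sends each edge [p,q] (with p < q) to q − p. For instance
  ∂[3,5] = [5] − [3].
As a 5×10 matrix over Z this has rank 4, with invariant factors (1,1,1,1).

Boundary ∂_2: C_2 → C_1 acts by ∂[p,q,r] = [q,r] − [p,r] + [p,q]. For instance
  ∂[1,4,5] = [4,5] − [1,5] + [1,4],
  ∂[1,3,5] = [3,5] − [1,5] + [1,3].
As a 10×10 matrix over Z this has rank 6, with invariant factors (1,1,1,1,1,1).

Boundary ∂_3: C_3 → C_2 sends each 3-simplex σ to the alternating sum Σ_i (−1)^i (σ with its i-th vertex removed). For instance
  ∂[2,3,4,5] = [3,4,5] − [2,4,5] + [2,3,5] − [2,3,4],
  ∂[1,3,4,5] = [3,4,5] − [1,4,5] + [1,3,5] − [1,3,4].
This gives a 10×5 integer matrix of rank 4; reducing to Smith normal form yields diagonal entries (1,1,1,1).

Reading off H_k = ker ∂_k / im ∂_{k+1}:

  H_0: rank C_0 − rank ∂_1 = 5 − 4 = 1, and the invariant factors of ∂_1 are all 1, so H_0 ≅ Z.
  H_1: rank ker ∂_1 − rank ∂_2 = (10 − 4) − 6 = 0, and the invariant factors of ∂_2 are all 1, so H_1 ≅ 0.
  H_2: rank ker ∂_2 − rank ∂_3 = (10 − 6) − 4 = 0, and the invariant factors of ∂_3 are all 1, so H_2 ≅ 0.
  H_3: rank ker ∂_3 − rank ∂_4 = (5 − 4) − 0 = 1, and there is no ∂_4, so H_3 ≅ Z.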